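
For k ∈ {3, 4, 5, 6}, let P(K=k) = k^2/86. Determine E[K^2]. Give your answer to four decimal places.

E[K^2] = Σ k^2·P(K=k)
 = 9·9/86 + 16·8/43 + 25·25/86 + 36·18/43
 = 81/86 + 128/43 + 625/86 + 648/43
 = 1129/43

26.2558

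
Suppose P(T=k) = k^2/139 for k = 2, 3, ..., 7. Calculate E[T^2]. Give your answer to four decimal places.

E[T^2] = Σ t^2·P(T=t)
 = 4·4/139 + 9·9/139 + 16·16/139 + 25·25/139 + 36·36/139 + 49·49/139
 = 16/139 + 81/139 + 256/139 + 625/139 + 1296/139 + 2401/139
 = 4675/139

33.6331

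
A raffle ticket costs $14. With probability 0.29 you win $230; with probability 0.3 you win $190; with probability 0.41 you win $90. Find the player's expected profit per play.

E[payout] = 230·0.29 + 190·0.3 + 90·0.41
 = 66.7 + 57 + 36.9
 = 160.6
Net = 160.6 - 14 = 146.6

146.6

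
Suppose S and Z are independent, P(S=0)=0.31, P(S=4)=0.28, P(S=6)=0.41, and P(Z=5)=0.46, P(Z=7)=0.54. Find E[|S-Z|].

E[|S-Z|] = Σ_s Σ_z |s-z| · P(S=s)P(Z=z)
 = 5·0.1426 + 7·0.1674 + 1·0.1288 + 3·0.1512 + 1·0.1886 + 1·0.2214
 = 0.713 + 1.1718 + 0.1288 + 0.4536 + 0.1886 + 0.2214
 = 2.8772

2.8772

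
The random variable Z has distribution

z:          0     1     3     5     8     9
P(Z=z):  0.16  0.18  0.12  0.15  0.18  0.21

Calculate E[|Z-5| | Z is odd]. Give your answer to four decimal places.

P(Z is odd) = 0.18 + 0.12 + 0.15 + 0.21 = 0.66.
E[|Z-5| | Z is odd] = [4·0.18 + 2·0.12 + 0·0.15 + 4·0.21] / 0.66
 = 1.8 / 0.66
 = 30/11

2.7273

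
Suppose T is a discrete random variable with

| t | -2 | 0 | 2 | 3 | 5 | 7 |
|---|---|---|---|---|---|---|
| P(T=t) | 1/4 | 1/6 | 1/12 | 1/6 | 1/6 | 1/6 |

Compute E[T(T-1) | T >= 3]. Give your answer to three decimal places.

P(T >= 3) = 1/6 + 1/6 + 1/6 = 1/2.
E[T(T-1) | T >= 3] = [6·1/6 + 20·1/6 + 42·1/6] / (1/2)
 = 34/3 / (1/2)
 = 68/3

22.667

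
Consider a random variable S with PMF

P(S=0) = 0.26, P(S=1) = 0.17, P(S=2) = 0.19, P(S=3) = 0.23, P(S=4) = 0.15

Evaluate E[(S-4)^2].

E[(S-4)^2] = Σ (s-4)^2·P(S=s)
 = 16·0.26 + 9·0.17 + 4·0.19 + 1·0.23 + 0·0.15
 = 4.16 + 1.53 + 0.76 + 0.23 + 0
 = 6.68

6.68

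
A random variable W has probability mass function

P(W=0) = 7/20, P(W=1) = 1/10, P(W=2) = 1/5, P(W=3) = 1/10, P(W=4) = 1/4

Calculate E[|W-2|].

1.4

E[|W-2|] = Σ |w-2|·P(W=w)
 = 2·7/20 + 1·1/10 + 0·1/5 + 1·1/10 + 2·1/4
 = 7/10 + 1/10 + 0 + 1/10 + 1/2
 = 7/5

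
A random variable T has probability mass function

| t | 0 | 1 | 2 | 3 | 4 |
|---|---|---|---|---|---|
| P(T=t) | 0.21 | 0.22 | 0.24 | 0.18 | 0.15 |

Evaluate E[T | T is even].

1.8

P(T is even) = 0.21 + 0.24 + 0.15 = 0.6.
E[T | T is even] = [0·0.21 + 2·0.24 + 4·0.15] / 0.6
 = 1.08 / 0.6
 = 9/5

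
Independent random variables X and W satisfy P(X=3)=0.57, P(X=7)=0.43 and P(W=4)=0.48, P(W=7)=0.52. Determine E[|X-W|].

2.0784

E[|X-W|] = Σ_x Σ_w |x-w| · P(X=x)P(W=w)
 = 1·0.2736 + 4·0.2964 + 3·0.2064 + 0·0.2236
 = 0.2736 + 1.1856 + 0.6192 + 0
 = 2.0784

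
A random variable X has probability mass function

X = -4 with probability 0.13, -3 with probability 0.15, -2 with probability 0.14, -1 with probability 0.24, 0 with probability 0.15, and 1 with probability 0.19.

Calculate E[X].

E[X] = Σ x·P(X=x)
 = (-4)·0.13 + (-3)·0.15 + (-2)·0.14 + (-1)·0.24 + 0·0.15 + 1·0.19
 = (-0.52) + (-0.45) + (-0.28) + (-0.24) + 0 + 0.19
 = -1.3

-1.3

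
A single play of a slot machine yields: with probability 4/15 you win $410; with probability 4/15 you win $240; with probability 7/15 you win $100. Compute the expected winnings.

E[payout] = 410·4/15 + 240·4/15 + 100·7/15
 = 328/3 + 64 + 140/3
 = 220

220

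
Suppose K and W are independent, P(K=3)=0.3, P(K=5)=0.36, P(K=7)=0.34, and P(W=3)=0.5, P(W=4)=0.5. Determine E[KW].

17.78

E[KW] = Σ_k Σ_w kw · P(K=k)P(W=w)
 = 9·0.15 + 12·0.15 + 15·0.18 + 20·0.18 + 21·0.17 + 28·0.17
 = 1.35 + 1.8 + 2.7 + 3.6 + 3.57 + 4.76
 = 17.78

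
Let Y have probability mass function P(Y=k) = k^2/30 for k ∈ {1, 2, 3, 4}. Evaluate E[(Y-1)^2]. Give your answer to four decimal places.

E[(Y-1)^2] = Σ (y-1)^2·P(Y=y)
 = 0·1/30 + 1·2/15 + 4·3/10 + 9·8/15
 = 0 + 2/15 + 6/5 + 24/5
 = 92/15

6.1333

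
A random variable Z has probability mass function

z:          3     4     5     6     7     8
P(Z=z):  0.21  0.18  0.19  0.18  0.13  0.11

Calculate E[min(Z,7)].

5.06

E[min(Z,7)] = Σ min(z,7)·P(Z=z)
 = 3·0.21 + 4·0.18 + 5·0.19 + 6·0.18 + 7·0.13 + 7·0.11
 = 0.63 + 0.72 + 0.95 + 1.08 + 0.91 + 0.77
 = 5.06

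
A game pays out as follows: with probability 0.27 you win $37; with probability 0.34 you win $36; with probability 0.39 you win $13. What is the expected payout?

E[payout] = 37·0.27 + 36·0.34 + 13·0.39
 = 9.99 + 12.24 + 5.07
 = 27.3

27.3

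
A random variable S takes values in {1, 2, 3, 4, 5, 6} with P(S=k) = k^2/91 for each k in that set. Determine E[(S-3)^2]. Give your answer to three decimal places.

E[(S-3)^2] = Σ (s-3)^2·P(S=s)
 = 4·1/91 + 1·4/91 + 0·9/91 + 1·16/91 + 4·25/91 + 9·36/91
 = 4/91 + 4/91 + 0 + 16/91 + 100/91 + 324/91
 = 64/13

4.923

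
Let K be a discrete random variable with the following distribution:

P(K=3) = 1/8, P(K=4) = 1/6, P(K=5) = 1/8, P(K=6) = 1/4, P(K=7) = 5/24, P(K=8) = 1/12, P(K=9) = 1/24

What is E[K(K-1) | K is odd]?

P(K is odd) = 1/8 + 1/8 + 5/24 + 1/24 = 1/2.
E[K(K-1) | K is odd] = [6·1/8 + 20·1/8 + 42·5/24 + 72·1/24] / (1/2)
 = 15 / (1/2)
 = 30

30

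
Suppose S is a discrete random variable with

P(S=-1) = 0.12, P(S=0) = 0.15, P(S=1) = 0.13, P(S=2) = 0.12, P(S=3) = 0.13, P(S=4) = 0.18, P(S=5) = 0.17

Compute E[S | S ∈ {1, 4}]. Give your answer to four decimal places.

P(S ∈ {1, 4}) = 0.13 + 0.18 = 0.31.
E[S | S ∈ {1, 4}] = [1·0.13 + 4·0.18] / 0.31
 = 0.85 / 0.31
 = 85/31

2.7419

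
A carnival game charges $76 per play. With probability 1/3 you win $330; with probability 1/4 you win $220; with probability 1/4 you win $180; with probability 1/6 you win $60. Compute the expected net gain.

144

E[payout] = 330·1/3 + 220·1/4 + 180·1/4 + 60·1/6
 = 110 + 55 + 45 + 10
 = 220
Net = 220 - 76 = 144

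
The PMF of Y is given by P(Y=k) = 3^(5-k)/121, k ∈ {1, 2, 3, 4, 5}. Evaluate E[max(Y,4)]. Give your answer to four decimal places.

E[max(Y,4)] = Σ max(y,4)·P(Y=y)
 = 4·81/121 + 4·27/121 + 4·9/121 + 4·3/121 + 5·1/121
 = 324/121 + 108/121 + 36/121 + 12/121 + 5/121
 = 485/121

4.0083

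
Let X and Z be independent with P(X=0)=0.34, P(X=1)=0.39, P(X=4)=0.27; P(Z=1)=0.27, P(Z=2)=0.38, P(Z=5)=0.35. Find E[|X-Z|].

2.1578

E[|X-Z|] = Σ_x Σ_z |x-z| · P(X=x)P(Z=z)
 = 1·0.0918 + 2·0.1292 + 5·0.119 + 0·0.1053 + 1·0.1482 + 4·0.1365 + 3·0.0729 + 2·0.1026 + 1·0.0945
 = 0.0918 + 0.2584 + 0.595 + 0 + 0.1482 + 0.546 + 0.2187 + 0.2052 + 0.0945
 = 2.1578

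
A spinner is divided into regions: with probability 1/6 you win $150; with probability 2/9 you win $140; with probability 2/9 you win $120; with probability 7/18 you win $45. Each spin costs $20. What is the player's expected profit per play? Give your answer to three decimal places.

80.278

E[payout] = 150·1/6 + 140·2/9 + 120·2/9 + 45·7/18
 = 25 + 280/9 + 80/3 + 35/2
 = 1805/18
Net = 1805/18 - 20 = 1445/18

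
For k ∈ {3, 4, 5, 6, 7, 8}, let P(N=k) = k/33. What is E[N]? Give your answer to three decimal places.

6.030

E[N] = Σ n·P(N=n)
 = 3·1/11 + 4·4/33 + 5·5/33 + 6·2/11 + 7·7/33 + 8·8/33
 = 3/11 + 16/33 + 25/33 + 12/11 + 49/33 + 64/33
 = 199/33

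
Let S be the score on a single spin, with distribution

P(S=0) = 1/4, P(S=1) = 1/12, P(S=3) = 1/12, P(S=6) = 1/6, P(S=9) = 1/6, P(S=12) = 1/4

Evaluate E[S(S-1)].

E[S(S-1)] = Σ s(s-1)·P(S=s)
 = 0·1/4 + 0·1/12 + 6·1/12 + 30·1/6 + 72·1/6 + 132·1/4
 = 0 + 0 + 1/2 + 5 + 12 + 33
 = 101/2

50.5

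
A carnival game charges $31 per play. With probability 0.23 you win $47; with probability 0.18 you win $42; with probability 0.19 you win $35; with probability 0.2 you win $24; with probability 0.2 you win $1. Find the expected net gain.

-0.98

E[payout] = 47·0.23 + 42·0.18 + 35·0.19 + 24·0.2 + 1·0.2
 = 10.81 + 7.56 + 6.65 + 4.8 + 0.2
 = 30.02
Net = 30.02 - 31 = -0.98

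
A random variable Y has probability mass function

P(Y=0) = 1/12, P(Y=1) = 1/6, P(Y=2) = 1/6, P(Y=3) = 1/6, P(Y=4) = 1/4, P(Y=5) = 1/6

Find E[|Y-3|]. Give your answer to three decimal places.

E[|Y-3|] = Σ |y-3|·P(Y=y)
 = 3·1/12 + 2·1/6 + 1·1/6 + 0·1/6 + 1·1/4 + 2·1/6
 = 1/4 + 1/3 + 1/6 + 0 + 1/4 + 1/3
 = 4/3

1.333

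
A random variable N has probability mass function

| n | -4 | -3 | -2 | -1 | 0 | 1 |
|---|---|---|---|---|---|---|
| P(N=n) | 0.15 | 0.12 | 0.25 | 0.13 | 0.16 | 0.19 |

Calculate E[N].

E[N] = Σ n·P(N=n)
 = (-4)·0.15 + (-3)·0.12 + (-2)·0.25 + (-1)·0.13 + 0·0.16 + 1·0.19
 = (-0.6) + (-0.36) + (-0.5) + (-0.13) + 0 + 0.19
 = -1.4

-1.4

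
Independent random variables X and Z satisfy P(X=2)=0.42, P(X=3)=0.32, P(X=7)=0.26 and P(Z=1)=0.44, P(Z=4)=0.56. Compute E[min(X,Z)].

E[min(X,Z)] = Σ_x Σ_z min(x,z) · P(X=x)P(Z=z)
 = 1·0.1848 + 2·0.2352 + 1·0.1408 + 3·0.1792 + 1·0.1144 + 4·0.1456
 = 0.1848 + 0.4704 + 0.1408 + 0.5376 + 0.1144 + 0.5824
 = 2.0304

2.0304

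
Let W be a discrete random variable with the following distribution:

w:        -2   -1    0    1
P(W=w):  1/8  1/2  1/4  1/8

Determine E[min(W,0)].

E[min(W,0)] = Σ min(w,0)·P(W=w)
 = (-2)·1/8 + (-1)·1/2 + 0·1/4 + 0·1/8
 = (-1/4) + (-1/2) + 0 + 0
 = -3/4

-0.75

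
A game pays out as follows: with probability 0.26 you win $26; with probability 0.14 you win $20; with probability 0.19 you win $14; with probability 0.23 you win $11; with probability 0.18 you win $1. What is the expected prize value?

E[payout] = 26·0.26 + 20·0.14 + 14·0.19 + 11·0.23 + 1·0.18
 = 6.76 + 2.8 + 2.66 + 2.53 + 0.18
 = 14.93

14.93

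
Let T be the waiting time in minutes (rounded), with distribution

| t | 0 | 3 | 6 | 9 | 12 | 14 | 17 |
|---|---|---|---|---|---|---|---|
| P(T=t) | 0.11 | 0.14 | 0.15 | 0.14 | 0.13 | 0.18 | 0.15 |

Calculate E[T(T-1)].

106.14

E[T(T-1)] = Σ t(t-1)·P(T=t)
 = 0·0.11 + 6·0.14 + 30·0.15 + 72·0.14 + 132·0.13 + 182·0.18 + 272·0.15
 = 0 + 0.84 + 4.5 + 10.08 + 17.16 + 32.76 + 40.8
 = 106.14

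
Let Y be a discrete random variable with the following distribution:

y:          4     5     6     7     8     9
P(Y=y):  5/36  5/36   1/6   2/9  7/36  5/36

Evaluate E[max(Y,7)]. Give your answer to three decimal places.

E[max(Y,7)] = Σ max(y,7)·P(Y=y)
 = 7·5/36 + 7·5/36 + 7·1/6 + 7·2/9 + 8·7/36 + 9·5/36
 = 35/36 + 35/36 + 7/6 + 14/9 + 14/9 + 5/4
 = 269/36

7.472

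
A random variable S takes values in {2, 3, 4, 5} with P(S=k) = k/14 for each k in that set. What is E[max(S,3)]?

4

E[max(S,3)] = Σ max(s,3)·P(S=s)
 = 3·1/7 + 3·3/14 + 4·2/7 + 5·5/14
 = 3/7 + 9/14 + 8/7 + 25/14
 = 4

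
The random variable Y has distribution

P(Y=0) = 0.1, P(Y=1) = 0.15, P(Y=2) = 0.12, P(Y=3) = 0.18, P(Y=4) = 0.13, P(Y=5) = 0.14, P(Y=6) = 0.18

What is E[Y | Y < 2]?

0.6

P(Y < 2) = 0.1 + 0.15 = 0.25.
E[Y | Y < 2] = [0·0.1 + 1·0.15] / 0.25
 = 0.15 / 0.25
 = 3/5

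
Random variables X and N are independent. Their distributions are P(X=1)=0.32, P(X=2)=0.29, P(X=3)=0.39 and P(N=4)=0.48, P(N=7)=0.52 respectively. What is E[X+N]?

E[X+N] = Σ_x Σ_n (x+n) · P(X=x)P(N=n)
 = 5·0.1536 + 8·0.1664 + 6·0.1392 + 9·0.1508 + 7·0.1872 + 10·0.2028
 = 0.768 + 1.3312 + 0.8352 + 1.3572 + 1.3104 + 2.028
 = 7.63

7.63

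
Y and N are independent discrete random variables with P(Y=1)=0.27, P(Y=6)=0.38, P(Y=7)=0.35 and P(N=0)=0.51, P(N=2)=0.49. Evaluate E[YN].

E[YN] = Σ_y Σ_n yn · P(Y=y)P(N=n)
 = 0·0.1377 + 2·0.1323 + 0·0.1938 + 12·0.1862 + 0·0.1785 + 14·0.1715
 = 0 + 0.2646 + 0 + 2.2344 + 0 + 2.401
 = 4.9

4.9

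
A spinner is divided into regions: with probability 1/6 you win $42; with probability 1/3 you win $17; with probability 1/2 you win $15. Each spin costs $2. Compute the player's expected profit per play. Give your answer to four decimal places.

18.1667

E[payout] = 42·1/6 + 17·1/3 + 15·1/2
 = 7 + 17/3 + 15/2
 = 121/6
Net = 121/6 - 2 = 109/6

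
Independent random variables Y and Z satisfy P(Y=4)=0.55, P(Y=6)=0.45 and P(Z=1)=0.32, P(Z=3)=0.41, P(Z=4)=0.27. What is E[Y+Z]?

E[Y+Z] = Σ_y Σ_z (y+z) · P(Y=y)P(Z=z)
 = 5·0.176 + 7·0.2255 + 8·0.1485 + 7·0.144 + 9·0.1845 + 10·0.1215
 = 0.88 + 1.5785 + 1.188 + 1.008 + 1.6605 + 1.215
 = 7.53

7.53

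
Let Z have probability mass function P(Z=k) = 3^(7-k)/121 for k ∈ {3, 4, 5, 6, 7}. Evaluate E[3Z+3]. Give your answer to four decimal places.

E[3Z+3] = Σ (3z+3)·P(Z=z)
 = 12·81/121 + 15·27/121 + 18·9/121 + 21·3/121 + 24·1/121
 = 972/121 + 405/121 + 162/121 + 63/121 + 24/121
 = 1626/121

13.4380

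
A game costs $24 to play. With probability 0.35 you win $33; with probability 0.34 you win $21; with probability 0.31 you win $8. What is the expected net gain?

E[payout] = 33·0.35 + 21·0.34 + 8·0.31
 = 11.55 + 7.14 + 2.48
 = 21.17
Net = 21.17 - 24 = -2.83

-2.83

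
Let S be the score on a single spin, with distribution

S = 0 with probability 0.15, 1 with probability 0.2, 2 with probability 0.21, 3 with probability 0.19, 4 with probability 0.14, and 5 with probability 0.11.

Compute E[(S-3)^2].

2.94

E[(S-3)^2] = Σ (s-3)^2·P(S=s)
 = 9·0.15 + 4·0.2 + 1·0.21 + 0·0.19 + 1·0.14 + 4·0.11
 = 1.35 + 0.8 + 0.21 + 0 + 0.14 + 0.44
 = 2.94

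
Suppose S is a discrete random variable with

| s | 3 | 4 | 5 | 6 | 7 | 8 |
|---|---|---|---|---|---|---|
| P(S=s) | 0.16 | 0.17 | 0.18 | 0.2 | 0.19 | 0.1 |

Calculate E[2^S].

E[2^S] = Σ 2^s·P(S=s)
 = 8·0.16 + 16·0.17 + 32·0.18 + 64·0.2 + 128·0.19 + 256·0.1
 = 1.28 + 2.72 + 5.76 + 12.8 + 24.32 + 25.6
 = 72.48

72.48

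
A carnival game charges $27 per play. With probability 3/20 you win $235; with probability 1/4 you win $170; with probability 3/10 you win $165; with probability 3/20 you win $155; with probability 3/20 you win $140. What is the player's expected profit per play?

E[payout] = 235·3/20 + 170·1/4 + 165·3/10 + 155·3/20 + 140·3/20
 = 141/4 + 85/2 + 99/2 + 93/4 + 21
 = 343/2
Net = 343/2 - 27 = 289/2

144.5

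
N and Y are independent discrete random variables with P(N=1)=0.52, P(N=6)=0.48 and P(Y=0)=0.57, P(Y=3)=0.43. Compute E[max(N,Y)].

E[max(N,Y)] = Σ_n Σ_y max(n,y) · P(N=n)P(Y=y)
 = 1·0.2964 + 3·0.2236 + 6·0.2736 + 6·0.2064
 = 0.2964 + 0.6708 + 1.6416 + 1.2384
 = 3.8472

3.8472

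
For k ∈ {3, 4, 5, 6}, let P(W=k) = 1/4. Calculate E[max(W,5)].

5.25

E[max(W,5)] = Σ max(w,5)·P(W=w)
 = 5·1/4 + 5·1/4 + 5·1/4 + 6·1/4
 = 5/4 + 5/4 + 5/4 + 3/2
 = 21/4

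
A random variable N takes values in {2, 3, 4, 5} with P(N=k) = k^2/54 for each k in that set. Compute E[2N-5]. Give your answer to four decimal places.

3.2963

E[2N-5] = Σ (2n-5)·P(N=n)
 = (-1)·2/27 + 1·1/6 + 3·8/27 + 5·25/54
 = (-2/27) + 1/6 + 8/9 + 125/54
 = 89/27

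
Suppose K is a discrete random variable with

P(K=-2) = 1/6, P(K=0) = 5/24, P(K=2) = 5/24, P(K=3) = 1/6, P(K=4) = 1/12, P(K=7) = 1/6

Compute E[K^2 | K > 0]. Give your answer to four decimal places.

18.9333

P(K > 0) = 5/24 + 1/6 + 1/12 + 1/6 = 5/8.
E[K^2 | K > 0] = [4·5/24 + 9·1/6 + 16·1/12 + 49·1/6] / (5/8)
 = 71/6 / (5/8)
 = 284/15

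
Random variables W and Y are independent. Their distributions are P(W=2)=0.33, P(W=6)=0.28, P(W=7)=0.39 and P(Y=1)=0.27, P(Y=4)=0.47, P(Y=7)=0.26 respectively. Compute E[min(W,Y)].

3.158

E[min(W,Y)] = Σ_w Σ_y min(w,y) · P(W=w)P(Y=y)
 = 1·0.0891 + 2·0.1551 + 2·0.0858 + 1·0.0756 + 4·0.1316 + 6·0.0728 + 1·0.1053 + 4·0.1833 + 7·0.1014
 = 0.0891 + 0.3102 + 0.1716 + 0.0756 + 0.5264 + 0.4368 + 0.1053 + 0.7332 + 0.7098
 = 3.158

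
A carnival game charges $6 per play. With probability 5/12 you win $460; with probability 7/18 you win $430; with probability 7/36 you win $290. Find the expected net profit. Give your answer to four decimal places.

E[payout] = 460·5/12 + 430·7/18 + 290·7/36
 = 575/3 + 1505/9 + 1015/18
 = 7475/18
Net = 7475/18 - 6 = 7367/18

409.2778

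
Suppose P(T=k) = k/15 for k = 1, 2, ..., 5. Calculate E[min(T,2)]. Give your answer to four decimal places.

1.9333

E[min(T,2)] = Σ min(t,2)·P(T=t)
 = 1·1/15 + 2·2/15 + 2·1/5 + 2·4/15 + 2·1/3
 = 1/15 + 4/15 + 2/5 + 8/15 + 2/3
 = 29/15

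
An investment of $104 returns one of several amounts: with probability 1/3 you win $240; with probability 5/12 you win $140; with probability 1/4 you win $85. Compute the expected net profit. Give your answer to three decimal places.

E[payout] = 240·1/3 + 140·5/12 + 85·1/4
 = 80 + 175/3 + 85/4
 = 1915/12
Net = 1915/12 - 104 = 667/12

55.583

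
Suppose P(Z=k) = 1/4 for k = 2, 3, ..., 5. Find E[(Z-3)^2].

1.5

E[(Z-3)^2] = Σ (z-3)^2·P(Z=z)
 = 1·1/4 + 0·1/4 + 1·1/4 + 4·1/4
 = 1/4 + 0 + 1/4 + 1
 = 3/2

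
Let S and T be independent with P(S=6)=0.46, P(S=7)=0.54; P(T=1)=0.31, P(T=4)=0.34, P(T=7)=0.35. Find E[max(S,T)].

6.701

E[max(S,T)] = Σ_s Σ_t max(s,t) · P(S=s)P(T=t)
 = 6·0.1426 + 6·0.1564 + 7·0.161 + 7·0.1674 + 7·0.1836 + 7·0.189
 = 0.8556 + 0.9384 + 1.127 + 1.1718 + 1.2852 + 1.323
 = 6.701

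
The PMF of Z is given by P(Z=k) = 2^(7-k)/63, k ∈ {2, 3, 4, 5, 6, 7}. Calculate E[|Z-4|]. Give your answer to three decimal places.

1.444

E[|Z-4|] = Σ |z-4|·P(Z=z)
 = 2·32/63 + 1·16/63 + 0·8/63 + 1·4/63 + 2·2/63 + 3·1/63
 = 64/63 + 16/63 + 0 + 4/63 + 4/63 + 1/21
 = 13/9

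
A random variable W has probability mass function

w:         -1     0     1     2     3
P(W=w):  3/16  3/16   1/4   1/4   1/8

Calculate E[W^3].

E[W^3] = Σ w^3·P(W=w)
 = (-1)·3/16 + 0·3/16 + 1·1/4 + 8·1/4 + 27·1/8
 = (-3/16) + 0 + 1/4 + 2 + 27/8
 = 87/16

5.4375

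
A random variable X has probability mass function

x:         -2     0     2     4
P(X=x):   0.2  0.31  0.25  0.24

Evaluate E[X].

E[X] = Σ x·P(X=x)
 = (-2)·0.2 + 0·0.31 + 2·0.25 + 4·0.24
 = (-0.4) + 0 + 0.5 + 0.96
 = 1.06

1.06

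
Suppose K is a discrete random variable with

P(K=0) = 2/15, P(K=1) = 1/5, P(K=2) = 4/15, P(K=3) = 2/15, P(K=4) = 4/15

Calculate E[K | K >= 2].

3

P(K >= 2) = 4/15 + 2/15 + 4/15 = 2/3.
E[K | K >= 2] = [2·4/15 + 3·2/15 + 4·4/15] / (2/3)
 = 2 / (2/3)
 = 3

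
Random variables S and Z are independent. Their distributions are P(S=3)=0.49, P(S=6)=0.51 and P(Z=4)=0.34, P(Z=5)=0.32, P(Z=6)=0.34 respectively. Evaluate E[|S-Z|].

E[|S-Z|] = Σ_s Σ_z |s-z| · P(S=s)P(Z=z)
 = 1·0.1666 + 2·0.1568 + 3·0.1666 + 2·0.1734 + 1·0.1632 + 0·0.1734
 = 0.1666 + 0.3136 + 0.4998 + 0.3468 + 0.1632 + 0
 = 1.49

1.49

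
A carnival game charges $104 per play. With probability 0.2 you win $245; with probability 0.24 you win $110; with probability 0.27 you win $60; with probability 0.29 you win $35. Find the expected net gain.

E[payout] = 245·0.2 + 110·0.24 + 60·0.27 + 35·0.29
 = 49 + 26.4 + 16.2 + 10.15
 = 101.75
Net = 101.75 - 104 = -2.25

-2.25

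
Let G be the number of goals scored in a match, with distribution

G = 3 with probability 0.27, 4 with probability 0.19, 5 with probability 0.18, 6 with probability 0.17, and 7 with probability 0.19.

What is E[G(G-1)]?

20.58

E[G(G-1)] = Σ g(g-1)·P(G=g)
 = 6·0.27 + 12·0.19 + 20·0.18 + 30·0.17 + 42·0.19
 = 1.62 + 2.28 + 3.6 + 5.1 + 7.98
 = 20.58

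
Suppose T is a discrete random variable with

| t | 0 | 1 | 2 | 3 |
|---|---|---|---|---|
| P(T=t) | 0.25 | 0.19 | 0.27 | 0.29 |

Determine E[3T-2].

2.8

E[3T-2] = Σ (3t-2)·P(T=t)
 = (-2)·0.25 + 1·0.19 + 4·0.27 + 7·0.29
 = (-0.5) + 0.19 + 1.08 + 2.03
 = 2.8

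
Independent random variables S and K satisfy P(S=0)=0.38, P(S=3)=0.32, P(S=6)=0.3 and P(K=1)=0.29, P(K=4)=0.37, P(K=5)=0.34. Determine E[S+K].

E[S+K] = Σ_s Σ_k (s+k) · P(S=s)P(K=k)
 = 1·0.1102 + 4·0.1406 + 5·0.1292 + 4·0.0928 + 7·0.1184 + 8·0.1088 + 7·0.087 + 10·0.111 + 11·0.102
 = 0.1102 + 0.5624 + 0.646 + 0.3712 + 0.8288 + 0.8704 + 0.609 + 1.11 + 1.122
 = 6.23

6.23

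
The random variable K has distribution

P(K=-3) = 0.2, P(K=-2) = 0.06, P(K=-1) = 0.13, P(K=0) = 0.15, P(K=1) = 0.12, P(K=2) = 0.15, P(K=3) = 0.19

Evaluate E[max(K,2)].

2.19

E[max(K,2)] = Σ max(k,2)·P(K=k)
 = 2·0.2 + 2·0.06 + 2·0.13 + 2·0.15 + 2·0.12 + 2·0.15 + 3·0.19
 = 0.4 + 0.12 + 0.26 + 0.3 + 0.24 + 0.3 + 0.57
 = 2.19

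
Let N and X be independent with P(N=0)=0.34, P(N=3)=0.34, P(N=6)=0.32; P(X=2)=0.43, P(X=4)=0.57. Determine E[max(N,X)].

E[max(N,X)] = Σ_n Σ_x max(n,x) · P(N=n)P(X=x)
 = 2·0.1462 + 4·0.1938 + 3·0.1462 + 4·0.1938 + 6·0.1376 + 6·0.1824
 = 0.2924 + 0.7752 + 0.4386 + 0.7752 + 0.8256 + 1.0944
 = 4.2014

4.2014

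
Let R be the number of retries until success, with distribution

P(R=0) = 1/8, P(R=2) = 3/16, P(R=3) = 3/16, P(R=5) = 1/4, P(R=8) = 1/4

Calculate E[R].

4.1875

E[R] = Σ r·P(R=r)
 = 0·1/8 + 2·3/16 + 3·3/16 + 5·1/4 + 8·1/4
 = 0 + 3/8 + 9/16 + 5/4 + 2
 = 67/16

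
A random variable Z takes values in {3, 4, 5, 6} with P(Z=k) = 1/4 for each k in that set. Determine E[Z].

4.5

E[Z] = Σ z·P(Z=z)
 = 3·1/4 + 4·1/4 + 5·1/4 + 6·1/4
 = 3/4 + 1 + 5/4 + 3/2
 = 9/2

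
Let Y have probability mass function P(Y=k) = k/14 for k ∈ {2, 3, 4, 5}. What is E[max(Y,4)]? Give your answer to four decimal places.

4.3571

E[max(Y,4)] = Σ max(y,4)·P(Y=y)
 = 4·1/7 + 4·3/14 + 4·2/7 + 5·5/14
 = 4/7 + 6/7 + 8/7 + 25/14
 = 61/14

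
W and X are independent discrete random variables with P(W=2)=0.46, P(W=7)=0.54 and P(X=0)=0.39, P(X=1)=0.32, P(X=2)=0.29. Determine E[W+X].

E[W+X] = Σ_w Σ_x (w+x) · P(W=w)P(X=x)
 = 2·0.1794 + 3·0.1472 + 4·0.1334 + 7·0.2106 + 8·0.1728 + 9·0.1566
 = 0.3588 + 0.4416 + 0.5336 + 1.4742 + 1.3824 + 1.4094
 = 5.6

5.6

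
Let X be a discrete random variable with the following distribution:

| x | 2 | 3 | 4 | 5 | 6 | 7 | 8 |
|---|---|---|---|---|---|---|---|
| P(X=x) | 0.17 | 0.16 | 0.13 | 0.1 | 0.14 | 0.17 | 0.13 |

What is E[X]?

E[X] = Σ x·P(X=x)
 = 2·0.17 + 3·0.16 + 4·0.13 + 5·0.1 + 6·0.14 + 7·0.17 + 8·0.13
 = 0.34 + 0.48 + 0.52 + 0.5 + 0.84 + 1.19 + 1.04
 = 4.91

4.91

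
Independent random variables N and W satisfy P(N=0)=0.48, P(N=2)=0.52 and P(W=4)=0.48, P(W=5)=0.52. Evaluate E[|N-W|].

3.48

E[|N-W|] = Σ_n Σ_w |n-w| · P(N=n)P(W=w)
 = 4·0.2304 + 5·0.2496 + 2·0.2496 + 3·0.2704
 = 0.9216 + 1.248 + 0.4992 + 0.8112
 = 3.48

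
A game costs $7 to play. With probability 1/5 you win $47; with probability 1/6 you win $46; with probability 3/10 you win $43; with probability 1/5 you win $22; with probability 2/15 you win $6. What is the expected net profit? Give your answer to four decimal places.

E[payout] = 47·1/5 + 46·1/6 + 43·3/10 + 22·1/5 + 6·2/15
 = 47/5 + 23/3 + 129/10 + 22/5 + 4/5
 = 211/6
Net = 211/6 - 7 = 169/6

28.1667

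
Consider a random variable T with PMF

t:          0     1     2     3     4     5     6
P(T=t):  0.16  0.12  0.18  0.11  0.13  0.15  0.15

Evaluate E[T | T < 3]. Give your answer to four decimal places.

P(T < 3) = 0.16 + 0.12 + 0.18 = 0.46.
E[T | T < 3] = [0·0.16 + 1·0.12 + 2·0.18] / 0.46
 = 0.48 / 0.46
 = 24/23

1.0435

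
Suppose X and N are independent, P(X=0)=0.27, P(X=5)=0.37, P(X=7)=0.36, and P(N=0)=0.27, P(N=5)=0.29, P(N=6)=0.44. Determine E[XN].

E[XN] = Σ_x Σ_n xn · P(X=x)P(N=n)
 = 0·0.0729 + 0·0.0783 + 0·0.1188 + 0·0.0999 + 25·0.1073 + 30·0.1628 + 0·0.0972 + 35·0.1044 + 42·0.1584
 = 0 + 0 + 0 + 0 + 2.6825 + 4.884 + 0 + 3.654 + 6.6528
 = 17.8733

17.8733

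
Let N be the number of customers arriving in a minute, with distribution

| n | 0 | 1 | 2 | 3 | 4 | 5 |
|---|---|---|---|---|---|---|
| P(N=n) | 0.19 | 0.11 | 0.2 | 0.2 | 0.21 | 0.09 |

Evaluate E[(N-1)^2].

4.52

E[(N-1)^2] = Σ (n-1)^2·P(N=n)
 = 1·0.19 + 0·0.11 + 1·0.2 + 4·0.2 + 9·0.21 + 16·0.09
 = 0.19 + 0 + 0.2 + 0.8 + 1.89 + 1.44
 = 4.52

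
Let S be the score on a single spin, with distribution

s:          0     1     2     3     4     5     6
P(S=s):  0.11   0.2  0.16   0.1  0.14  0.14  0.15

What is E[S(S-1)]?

9.9

E[S(S-1)] = Σ s(s-1)·P(S=s)
 = 0·0.11 + 0·0.2 + 2·0.16 + 6·0.1 + 12·0.14 + 20·0.14 + 30·0.15
 = 0 + 0 + 0.32 + 0.6 + 1.68 + 2.8 + 4.5
 = 9.9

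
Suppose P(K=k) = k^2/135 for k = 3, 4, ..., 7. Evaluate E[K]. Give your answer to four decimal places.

5.7407

E[K] = Σ k·P(K=k)
 = 3·1/15 + 4·16/135 + 5·5/27 + 6·4/15 + 7·49/135
 = 1/5 + 64/135 + 25/27 + 8/5 + 343/135
 = 155/27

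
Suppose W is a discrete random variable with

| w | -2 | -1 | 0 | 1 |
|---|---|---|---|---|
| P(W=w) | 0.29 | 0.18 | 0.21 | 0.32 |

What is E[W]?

E[W] = Σ w·P(W=w)
 = (-2)·0.29 + (-1)·0.18 + 0·0.21 + 1·0.32
 = (-0.58) + (-0.18) + 0 + 0.32
 = -0.44

-0.44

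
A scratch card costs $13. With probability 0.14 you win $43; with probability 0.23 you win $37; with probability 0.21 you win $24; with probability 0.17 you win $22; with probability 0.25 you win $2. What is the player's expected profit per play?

E[payout] = 43·0.14 + 37·0.23 + 24·0.21 + 22·0.17 + 2·0.25
 = 6.02 + 8.51 + 5.04 + 3.74 + 0.5
 = 23.81
Net = 23.81 - 13 = 10.81

10.81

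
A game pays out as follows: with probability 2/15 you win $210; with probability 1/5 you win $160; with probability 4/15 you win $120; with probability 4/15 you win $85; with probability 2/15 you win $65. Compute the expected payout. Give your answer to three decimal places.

E[payout] = 210·2/15 + 160·1/5 + 120·4/15 + 85·4/15 + 65·2/15
 = 28 + 32 + 32 + 68/3 + 26/3
 = 370/3

123.333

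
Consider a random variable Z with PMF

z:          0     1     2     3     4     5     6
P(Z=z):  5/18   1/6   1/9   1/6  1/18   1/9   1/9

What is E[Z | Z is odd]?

2.75

P(Z is odd) = 1/6 + 1/6 + 1/9 = 4/9.
E[Z | Z is odd] = [1·1/6 + 3·1/6 + 5·1/9] / (4/9)
 = 11/9 / (4/9)
 = 11/4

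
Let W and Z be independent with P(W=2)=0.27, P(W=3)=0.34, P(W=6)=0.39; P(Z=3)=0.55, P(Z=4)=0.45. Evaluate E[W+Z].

E[W+Z] = Σ_w Σ_z (w+z) · P(W=w)P(Z=z)
 = 5·0.1485 + 6·0.1215 + 6·0.187 + 7·0.153 + 9·0.2145 + 10·0.1755
 = 0.7425 + 0.729 + 1.122 + 1.071 + 1.9305 + 1.755
 = 7.35

7.35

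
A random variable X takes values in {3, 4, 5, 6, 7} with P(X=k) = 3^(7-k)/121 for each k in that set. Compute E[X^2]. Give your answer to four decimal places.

E[X^2] = Σ x^2·P(X=x)
 = 9·81/121 + 16·27/121 + 25·9/121 + 36·3/121 + 49·1/121
 = 729/121 + 432/121 + 225/121 + 108/121 + 49/121
 = 1543/121

12.7521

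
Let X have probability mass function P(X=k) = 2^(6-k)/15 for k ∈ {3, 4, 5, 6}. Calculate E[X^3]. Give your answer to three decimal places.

E[X^3] = Σ x^3·P(X=x)
 = 27·8/15 + 64·4/15 + 125·2/15 + 216·1/15
 = 72/5 + 256/15 + 50/3 + 72/5
 = 938/15

62.533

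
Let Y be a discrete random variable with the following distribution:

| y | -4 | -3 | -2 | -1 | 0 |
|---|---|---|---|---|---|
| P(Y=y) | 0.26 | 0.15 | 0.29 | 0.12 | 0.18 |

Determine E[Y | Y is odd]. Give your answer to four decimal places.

P(Y is odd) = 0.15 + 0.12 = 0.27.
E[Y | Y is odd] = [(-3)·0.15 + (-1)·0.12] / 0.27
 = -0.57 / 0.27
 = -19/9

-2.1111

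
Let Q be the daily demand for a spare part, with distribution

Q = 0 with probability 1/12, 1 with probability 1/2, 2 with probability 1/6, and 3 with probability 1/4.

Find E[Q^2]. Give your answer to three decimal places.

E[Q^2] = Σ q^2·P(Q=q)
 = 0·1/12 + 1·1/2 + 4·1/6 + 9·1/4
 = 0 + 1/2 + 2/3 + 9/4
 = 41/12

3.417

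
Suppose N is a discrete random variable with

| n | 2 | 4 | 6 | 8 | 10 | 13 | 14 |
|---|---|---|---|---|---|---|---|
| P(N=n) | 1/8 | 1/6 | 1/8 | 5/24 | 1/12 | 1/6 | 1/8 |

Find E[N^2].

82

E[N^2] = Σ n^2·P(N=n)
 = 4·1/8 + 16·1/6 + 36·1/8 + 64·5/24 + 100·1/12 + 169·1/6 + 196·1/8
 = 1/2 + 8/3 + 9/2 + 40/3 + 25/3 + 169/6 + 49/2
 = 82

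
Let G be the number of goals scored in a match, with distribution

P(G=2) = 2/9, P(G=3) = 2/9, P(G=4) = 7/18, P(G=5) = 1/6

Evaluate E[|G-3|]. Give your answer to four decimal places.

E[|G-3|] = Σ |g-3|·P(G=g)
 = 1·2/9 + 0·2/9 + 1·7/18 + 2·1/6
 = 2/9 + 0 + 7/18 + 1/3
 = 17/18

0.9444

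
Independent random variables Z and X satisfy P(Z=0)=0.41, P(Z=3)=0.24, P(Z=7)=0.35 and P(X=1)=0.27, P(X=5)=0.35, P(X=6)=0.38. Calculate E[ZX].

13.631

E[ZX] = Σ_z Σ_x zx · P(Z=z)P(X=x)
 = 0·0.1107 + 0·0.1435 + 0·0.1558 + 3·0.0648 + 15·0.084 + 18·0.0912 + 7·0.0945 + 35·0.1225 + 42·0.133
 = 0 + 0 + 0 + 0.1944 + 1.26 + 1.6416 + 0.6615 + 4.2875 + 5.586
 = 13.631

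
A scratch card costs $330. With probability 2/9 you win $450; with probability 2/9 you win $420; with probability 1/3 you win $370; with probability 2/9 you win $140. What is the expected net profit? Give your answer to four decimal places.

17.7778

E[payout] = 450·2/9 + 420·2/9 + 370·1/3 + 140·2/9
 = 100 + 280/3 + 370/3 + 280/9
 = 3130/9
Net = 3130/9 - 330 = 160/9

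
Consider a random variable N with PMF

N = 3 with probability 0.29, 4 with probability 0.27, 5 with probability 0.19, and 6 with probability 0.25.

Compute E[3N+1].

E[3N+1] = Σ (3n+1)·P(N=n)
 = 10·0.29 + 13·0.27 + 16·0.19 + 19·0.25
 = 2.9 + 3.51 + 3.04 + 4.75
 = 14.2

14.2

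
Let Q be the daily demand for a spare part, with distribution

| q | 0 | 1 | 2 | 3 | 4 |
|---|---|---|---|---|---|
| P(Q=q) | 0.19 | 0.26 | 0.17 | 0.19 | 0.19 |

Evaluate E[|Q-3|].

E[|Q-3|] = Σ |q-3|·P(Q=q)
 = 3·0.19 + 2·0.26 + 1·0.17 + 0·0.19 + 1·0.19
 = 0.57 + 0.52 + 0.17 + 0 + 0.19
 = 1.45

1.45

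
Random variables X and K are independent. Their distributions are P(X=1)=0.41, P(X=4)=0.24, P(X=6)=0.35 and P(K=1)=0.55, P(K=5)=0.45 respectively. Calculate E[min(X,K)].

1.954

E[min(X,K)] = Σ_x Σ_k min(x,k) · P(X=x)P(K=k)
 = 1·0.2255 + 1·0.1845 + 1·0.132 + 4·0.108 + 1·0.1925 + 5·0.1575
 = 0.2255 + 0.1845 + 0.132 + 0.432 + 0.1925 + 0.7875
 = 1.954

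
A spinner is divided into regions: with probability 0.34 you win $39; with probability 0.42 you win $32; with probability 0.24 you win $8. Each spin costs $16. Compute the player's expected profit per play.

E[payout] = 39·0.34 + 32·0.42 + 8·0.24
 = 13.26 + 13.44 + 1.92
 = 28.62
Net = 28.62 - 16 = 12.62

12.62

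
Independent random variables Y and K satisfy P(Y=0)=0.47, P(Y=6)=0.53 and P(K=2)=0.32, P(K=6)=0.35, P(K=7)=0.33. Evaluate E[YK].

E[YK] = Σ_y Σ_k yk · P(Y=y)P(K=k)
 = 0·0.1504 + 0·0.1645 + 0·0.1551 + 12·0.1696 + 36·0.1855 + 42·0.1749
 = 0 + 0 + 0 + 2.0352 + 6.678 + 7.3458
 = 16.059

16.059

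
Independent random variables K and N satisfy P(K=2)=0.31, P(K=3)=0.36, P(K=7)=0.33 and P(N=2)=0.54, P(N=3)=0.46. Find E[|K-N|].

1.8352

E[|K-N|] = Σ_k Σ_n |k-n| · P(K=k)P(N=n)
 = 0·0.1674 + 1·0.1426 + 1·0.1944 + 0·0.1656 + 5·0.1782 + 4·0.1518
 = 0 + 0.1426 + 0.1944 + 0 + 0.891 + 0.6072
 = 1.8352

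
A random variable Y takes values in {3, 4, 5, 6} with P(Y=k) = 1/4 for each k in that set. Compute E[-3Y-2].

E[-3Y-2] = Σ (-3y-2)·P(Y=y)
 = (-11)·1/4 + (-14)·1/4 + (-17)·1/4 + (-20)·1/4
 = (-11/4) + (-7/2) + (-17/4) + (-5)
 = -31/2

-15.5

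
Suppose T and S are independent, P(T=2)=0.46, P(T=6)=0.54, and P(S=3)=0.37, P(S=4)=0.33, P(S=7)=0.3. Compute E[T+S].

E[T+S] = Σ_t Σ_s (t+s) · P(T=t)P(S=s)
 = 5·0.1702 + 6·0.1518 + 9·0.138 + 9·0.1998 + 10·0.1782 + 13·0.162
 = 0.851 + 0.9108 + 1.242 + 1.7982 + 1.782 + 2.106
 = 8.69

8.69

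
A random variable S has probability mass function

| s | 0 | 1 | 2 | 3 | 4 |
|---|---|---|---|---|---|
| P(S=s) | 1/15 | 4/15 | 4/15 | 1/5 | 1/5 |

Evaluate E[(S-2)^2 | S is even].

P(S is even) = 1/15 + 4/15 + 1/5 = 8/15.
E[(S-2)^2 | S is even] = [4·1/15 + 0·4/15 + 4·1/5] / (8/15)
 = 16/15 / (8/15)
 = 2

2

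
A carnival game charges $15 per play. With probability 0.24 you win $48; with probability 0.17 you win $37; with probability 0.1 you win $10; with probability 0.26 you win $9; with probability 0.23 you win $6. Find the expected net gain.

E[payout] = 48·0.24 + 37·0.17 + 10·0.1 + 9·0.26 + 6·0.23
 = 11.52 + 6.29 + 1 + 2.34 + 1.38
 = 22.53
Net = 22.53 - 15 = 7.53

7.53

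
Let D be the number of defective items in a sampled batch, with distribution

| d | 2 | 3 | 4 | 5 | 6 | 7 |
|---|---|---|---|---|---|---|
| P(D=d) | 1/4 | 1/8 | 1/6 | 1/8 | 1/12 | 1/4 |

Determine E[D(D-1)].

18.75

E[D(D-1)] = Σ d(d-1)·P(D=d)
 = 2·1/4 + 6·1/8 + 12·1/6 + 20·1/8 + 30·1/12 + 42·1/4
 = 1/2 + 3/4 + 2 + 5/2 + 5/2 + 21/2
 = 75/4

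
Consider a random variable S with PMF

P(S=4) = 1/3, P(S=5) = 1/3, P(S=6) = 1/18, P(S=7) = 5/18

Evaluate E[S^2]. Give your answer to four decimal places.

E[S^2] = Σ s^2·P(S=s)
 = 16·1/3 + 25·1/3 + 36·1/18 + 49·5/18
 = 16/3 + 25/3 + 2 + 245/18
 = 527/18

29.2778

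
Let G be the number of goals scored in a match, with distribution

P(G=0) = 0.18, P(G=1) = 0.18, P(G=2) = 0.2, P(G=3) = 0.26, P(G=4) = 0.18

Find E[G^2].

6.2

E[G^2] = Σ g^2·P(G=g)
 = 0·0.18 + 1·0.18 + 4·0.2 + 9·0.26 + 16·0.18
 = 0 + 0.18 + 0.8 + 2.34 + 2.88
 = 6.2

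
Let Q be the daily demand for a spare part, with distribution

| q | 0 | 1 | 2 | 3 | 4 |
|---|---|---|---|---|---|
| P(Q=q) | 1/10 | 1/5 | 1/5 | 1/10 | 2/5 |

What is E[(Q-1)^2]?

4.3

E[(Q-1)^2] = Σ (q-1)^2·P(Q=q)
 = 1·1/10 + 0·1/5 + 1·1/5 + 4·1/10 + 9·2/5
 = 1/10 + 0 + 1/5 + 2/5 + 18/5
 = 43/10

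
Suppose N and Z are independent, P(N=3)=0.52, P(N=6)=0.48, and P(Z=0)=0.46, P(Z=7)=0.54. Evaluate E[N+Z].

E[N+Z] = Σ_n Σ_z (n+z) · P(N=n)P(Z=z)
 = 3·0.2392 + 10·0.2808 + 6·0.2208 + 13·0.2592
 = 0.7176 + 2.808 + 1.3248 + 3.3696
 = 8.22

8.22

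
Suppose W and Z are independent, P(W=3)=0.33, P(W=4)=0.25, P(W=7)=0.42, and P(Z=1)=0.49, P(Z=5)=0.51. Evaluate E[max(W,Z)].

E[max(W,Z)] = Σ_w Σ_z max(w,z) · P(W=w)P(Z=z)
 = 3·0.1617 + 5·0.1683 + 4·0.1225 + 5·0.1275 + 7·0.2058 + 7·0.2142
 = 0.4851 + 0.8415 + 0.49 + 0.6375 + 1.4406 + 1.4994
 = 5.3941

5.3941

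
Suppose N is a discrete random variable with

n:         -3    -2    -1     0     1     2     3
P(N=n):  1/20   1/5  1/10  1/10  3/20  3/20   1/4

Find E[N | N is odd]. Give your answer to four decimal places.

P(N is odd) = 1/20 + 1/10 + 3/20 + 1/4 = 11/20.
E[N | N is odd] = [(-3)·1/20 + (-1)·1/10 + 1·3/20 + 3·1/4] / (11/20)
 = 13/20 / (11/20)
 = 13/11

1.1818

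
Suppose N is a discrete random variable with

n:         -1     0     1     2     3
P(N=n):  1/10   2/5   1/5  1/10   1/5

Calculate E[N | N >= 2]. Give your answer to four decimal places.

P(N >= 2) = 1/10 + 1/5 = 3/10.
E[N | N >= 2] = [2·1/10 + 3·1/5] / (3/10)
 = 4/5 / (3/10)
 = 8/3

2.6667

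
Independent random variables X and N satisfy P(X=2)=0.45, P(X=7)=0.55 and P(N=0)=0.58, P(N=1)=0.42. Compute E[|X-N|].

E[|X-N|] = Σ_x Σ_n |x-n| · P(X=x)P(N=n)
 = 2·0.261 + 1·0.189 + 7·0.319 + 6·0.231
 = 0.522 + 0.189 + 2.233 + 1.386
 = 4.33

4.33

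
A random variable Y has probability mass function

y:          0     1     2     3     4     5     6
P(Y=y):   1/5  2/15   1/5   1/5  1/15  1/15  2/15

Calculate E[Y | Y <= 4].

P(Y <= 4) = 1/5 + 2/15 + 1/5 + 1/5 + 1/15 = 4/5.
E[Y | Y <= 4] = [0·1/5 + 1·2/15 + 2·1/5 + 3·1/5 + 4·1/15] / (4/5)
 = 7/5 / (4/5)
 = 7/4

1.75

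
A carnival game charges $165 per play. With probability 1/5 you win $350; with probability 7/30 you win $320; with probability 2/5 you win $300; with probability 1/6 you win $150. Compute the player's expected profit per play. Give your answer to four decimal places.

E[payout] = 350·1/5 + 320·7/30 + 300·2/5 + 150·1/6
 = 70 + 224/3 + 120 + 25
 = 869/3
Net = 869/3 - 165 = 374/3

124.6667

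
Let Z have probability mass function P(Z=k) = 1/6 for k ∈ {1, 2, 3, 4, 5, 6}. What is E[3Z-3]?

7.5

E[3Z-3] = Σ (3z-3)·P(Z=z)
 = 0·1/6 + 3·1/6 + 6·1/6 + 9·1/6 + 12·1/6 + 15·1/6
 = 0 + 1/2 + 1 + 3/2 + 2 + 5/2
 = 15/2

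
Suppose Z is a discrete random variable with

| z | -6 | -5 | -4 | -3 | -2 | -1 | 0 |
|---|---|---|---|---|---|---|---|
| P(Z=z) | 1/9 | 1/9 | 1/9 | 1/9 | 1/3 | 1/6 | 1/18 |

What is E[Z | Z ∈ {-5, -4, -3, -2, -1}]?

-2.6

P(Z ∈ {-5, -4, -3, -2, -1}) = 1/9 + 1/9 + 1/9 + 1/3 + 1/6 = 5/6.
E[Z | Z ∈ {-5, -4, -3, -2, -1}] = [(-5)·1/9 + (-4)·1/9 + (-3)·1/9 + (-2)·1/3 + (-1)·1/6] / (5/6)
 = -13/6 / (5/6)
 = -13/5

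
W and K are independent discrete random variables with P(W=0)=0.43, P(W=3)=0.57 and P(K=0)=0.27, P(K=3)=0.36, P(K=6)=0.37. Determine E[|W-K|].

2.5134

E[|W-K|] = Σ_w Σ_k |w-k| · P(W=w)P(K=k)
 = 0·0.1161 + 3·0.1548 + 6·0.1591 + 3·0.1539 + 0·0.2052 + 3·0.2109
 = 0 + 0.4644 + 0.9546 + 0.4617 + 0 + 0.6327
 = 2.5134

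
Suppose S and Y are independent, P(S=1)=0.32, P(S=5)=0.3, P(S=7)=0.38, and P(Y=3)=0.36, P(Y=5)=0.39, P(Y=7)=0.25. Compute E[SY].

21.4144

E[SY] = Σ_s Σ_y sy · P(S=s)P(Y=y)
 = 3·0.1152 + 5·0.1248 + 7·0.08 + 15·0.108 + 25·0.117 + 35·0.075 + 21·0.1368 + 35·0.1482 + 49·0.095
 = 0.3456 + 0.624 + 0.56 + 1.62 + 2.925 + 2.625 + 2.8728 + 5.187 + 4.655
 = 21.4144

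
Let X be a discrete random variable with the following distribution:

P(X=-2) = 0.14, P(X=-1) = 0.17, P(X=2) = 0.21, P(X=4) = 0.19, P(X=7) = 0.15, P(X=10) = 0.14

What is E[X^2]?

E[X^2] = Σ x^2·P(X=x)
 = 4·0.14 + 1·0.17 + 4·0.21 + 16·0.19 + 49·0.15 + 100·0.14
 = 0.56 + 0.17 + 0.84 + 3.04 + 7.35 + 14
 = 25.96

25.96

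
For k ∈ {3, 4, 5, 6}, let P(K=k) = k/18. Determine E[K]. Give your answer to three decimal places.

E[K] = Σ k·P(K=k)
 = 3·1/6 + 4·2/9 + 5·5/18 + 6·1/3
 = 1/2 + 8/9 + 25/18 + 2
 = 43/9

4.778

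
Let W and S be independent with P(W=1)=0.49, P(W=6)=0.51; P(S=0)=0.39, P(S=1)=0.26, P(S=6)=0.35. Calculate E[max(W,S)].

4.4075

E[max(W,S)] = Σ_w Σ_s max(w,s) · P(W=w)P(S=s)
 = 1·0.1911 + 1·0.1274 + 6·0.1715 + 6·0.1989 + 6·0.1326 + 6·0.1785
 = 0.1911 + 0.1274 + 1.029 + 1.1934 + 0.7956 + 1.071
 = 4.4075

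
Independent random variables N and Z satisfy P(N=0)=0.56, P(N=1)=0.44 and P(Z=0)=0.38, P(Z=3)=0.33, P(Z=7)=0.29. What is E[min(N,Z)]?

E[min(N,Z)] = Σ_n Σ_z min(n,z) · P(N=n)P(Z=z)
 = 0·0.2128 + 0·0.1848 + 0·0.1624 + 0·0.1672 + 1·0.1452 + 1·0.1276
 = 0 + 0 + 0 + 0 + 0.1452 + 0.1276
 = 0.2728

0.2728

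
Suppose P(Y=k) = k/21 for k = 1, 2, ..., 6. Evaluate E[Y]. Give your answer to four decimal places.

E[Y] = Σ y·P(Y=y)
 = 1·1/21 + 2·2/21 + 3·1/7 + 4·4/21 + 5·5/21 + 6·2/7
 = 1/21 + 4/21 + 3/7 + 16/21 + 25/21 + 12/7
 = 13/3

4.3333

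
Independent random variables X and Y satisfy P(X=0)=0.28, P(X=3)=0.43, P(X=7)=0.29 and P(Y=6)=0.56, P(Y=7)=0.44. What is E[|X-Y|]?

3.4448

E[|X-Y|] = Σ_x Σ_y |x-y| · P(X=x)P(Y=y)
 = 6·0.1568 + 7·0.1232 + 3·0.2408 + 4·0.1892 + 1·0.1624 + 0·0.1276
 = 0.9408 + 0.8624 + 0.7224 + 0.7568 + 0.1624 + 0
 = 3.4448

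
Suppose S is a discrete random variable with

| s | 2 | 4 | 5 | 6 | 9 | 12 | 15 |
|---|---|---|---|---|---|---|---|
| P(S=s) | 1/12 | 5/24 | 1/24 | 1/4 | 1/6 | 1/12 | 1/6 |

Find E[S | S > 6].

P(S > 6) = 1/6 + 1/12 + 1/6 = 5/12.
E[S | S > 6] = [9·1/6 + 12·1/12 + 15·1/6] / (5/12)
 = 5 / (5/12)
 = 12

12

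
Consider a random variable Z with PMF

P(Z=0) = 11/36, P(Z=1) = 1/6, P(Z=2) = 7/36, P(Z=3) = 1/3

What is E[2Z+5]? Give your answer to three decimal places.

E[2Z+5] = Σ (2z+5)·P(Z=z)
 = 5·11/36 + 7·1/6 + 9·7/36 + 11·1/3
 = 55/36 + 7/6 + 7/4 + 11/3
 = 73/9

8.111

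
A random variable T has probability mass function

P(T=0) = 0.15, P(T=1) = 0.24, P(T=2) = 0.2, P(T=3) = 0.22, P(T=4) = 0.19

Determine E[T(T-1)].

E[T(T-1)] = Σ t(t-1)·P(T=t)
 = 0·0.15 + 0·0.24 + 2·0.2 + 6·0.22 + 12·0.19
 = 0 + 0 + 0.4 + 1.32 + 2.28
 = 4

4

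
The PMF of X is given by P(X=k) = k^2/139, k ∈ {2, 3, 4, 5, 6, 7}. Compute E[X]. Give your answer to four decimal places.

5.6331

E[X] = Σ x·P(X=x)
 = 2·4/139 + 3·9/139 + 4·16/139 + 5·25/139 + 6·36/139 + 7·49/139
 = 8/139 + 27/139 + 64/139 + 125/139 + 216/139 + 343/139
 = 783/139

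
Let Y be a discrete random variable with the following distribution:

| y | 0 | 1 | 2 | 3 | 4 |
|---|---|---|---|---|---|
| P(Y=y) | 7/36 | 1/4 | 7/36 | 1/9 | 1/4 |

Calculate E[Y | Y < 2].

P(Y < 2) = 7/36 + 1/4 = 4/9.
E[Y | Y < 2] = [0·7/36 + 1·1/4] / (4/9)
 = 1/4 / (4/9)
 = 9/16

0.5625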